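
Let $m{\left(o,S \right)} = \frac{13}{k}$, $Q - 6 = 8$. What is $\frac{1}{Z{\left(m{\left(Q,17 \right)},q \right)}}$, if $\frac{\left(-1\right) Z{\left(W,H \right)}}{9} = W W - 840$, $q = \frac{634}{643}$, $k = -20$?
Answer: $\frac{400}{3022479} \approx 0.00013234$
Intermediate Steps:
$Q = 14$ ($Q = 6 + 8 = 14$)
$q = \frac{634}{643}$ ($q = 634 \cdot \frac{1}{643} = \frac{634}{643} \approx 0.986$)
$m{\left(o,S \right)} = - \frac{13}{20}$ ($m{\left(o,S \right)} = \frac{13}{-20} = 13 \left(- \frac{1}{20}\right) = - \frac{13}{20}$)
$Z{\left(W,H \right)} = 7560 - 9 W^{2}$ ($Z{\left(W,H \right)} = - 9 \left(W W - 840\right) = - 9 \left(W^{2} - 840\right) = - 9 \left(-840 + W^{2}\right) = 7560 - 9 W^{2}$)
$\frac{1}{Z{\left(m{\left(Q,17 \right)},q \right)}} = \frac{1}{7560 - 9 \left(- \frac{13}{20}\right)^{2}} = \frac{1}{7560 - \frac{1521}{400}} = \frac{1}{\frac{3022479}{400}} = \frac{400}{3022479}$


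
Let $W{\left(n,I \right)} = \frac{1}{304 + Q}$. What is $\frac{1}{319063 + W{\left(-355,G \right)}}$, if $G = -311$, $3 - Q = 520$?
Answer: $\frac{213}{67960418} \approx 3.1342 \cdot 10^{-6}$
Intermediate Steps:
$Q = -517$ ($Q = 3 - 520 = -517$)
$W{\left(n,I \right)} = - \frac{1}{213}$ ($W{\left(n,I \right)} = \frac{1}{304 - 517} = \frac{1}{-213} = - \frac{1}{213}$)
$\frac{1}{319063 + W{\left(-355,G \right)}} = \frac{1}{319063 - \frac{1}{213}} = \frac{1}{\frac{67960418}{213}} = \frac{213}{67960418}$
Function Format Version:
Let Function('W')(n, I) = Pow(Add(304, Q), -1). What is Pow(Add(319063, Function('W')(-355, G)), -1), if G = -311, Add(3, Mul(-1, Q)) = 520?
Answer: Rational(213, 67960418) ≈ 3.1342e-6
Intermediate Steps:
Q = -517 (Q = Add(3, Mul(-1, 520)) = Add(3, -520) = -517)
Function('W')(n, I) = Rational(-1, 213) (Function('W')(n, I) = Pow(Add(304, -517), -1) = Pow(-213, -1) = Rational(-1, 213))
Pow(Add(319063, Function('W')(-355, G)), -1) = Pow(Add(319063, Rational(-1, 213)), -1) = Pow(Rational(67960418, 213), -1) = Rational(213, 67960418)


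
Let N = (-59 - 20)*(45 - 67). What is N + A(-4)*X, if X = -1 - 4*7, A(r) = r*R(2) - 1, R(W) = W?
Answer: 1999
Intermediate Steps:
A(r) = -1 + 2*r (A(r) = r*2 - 1 = 2*r - 1 = -1 + 2*r)
N = 1738 (N = -79*(-22) = 1738)
X = -29 (X = -1 - 28 = -29)
N + A(-4)*X = 1738 + (-1 + 2*(-4))*(-29) = 1738 + (-1 - 8)*(-29) = 1738 - 9*(-29) = 1738 + 261 = 1999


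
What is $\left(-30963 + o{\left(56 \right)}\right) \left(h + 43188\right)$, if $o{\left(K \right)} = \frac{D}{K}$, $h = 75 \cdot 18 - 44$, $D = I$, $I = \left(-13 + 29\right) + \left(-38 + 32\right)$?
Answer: $- \frac{19287236873}{14} \approx -1.3777 \cdot 10^{9}$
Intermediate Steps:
$I = 10$ ($I = 16 - 6 = 10$)
$D = 10$
$h = 1306$ ($h = 1350 - 44 = 1306$)
$o{\left(K \right)} = \frac{10}{K}$
$\left(-30963 + o{\left(56 \right)}\right) \left(h + 43188\right) = \left(-30963 + \frac{10}{56}\right) \left(1306 + 43188\right) = \left(-30963 + 10 \cdot \frac{1}{56}\right) 44494 = \left(-30963 + \frac{5}{28}\right) 44494 = \left(- \frac{866959}{28}\right) 44494 = - \frac{19287236873}{14}$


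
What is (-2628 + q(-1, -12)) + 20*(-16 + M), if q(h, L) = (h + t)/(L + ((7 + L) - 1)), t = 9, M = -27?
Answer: -31396/9 ≈ -3488.4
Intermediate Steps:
q(h, L) = (9 + h)/(6 + 2*L) (q(h, L) = (h + 9)/(L + ((7 + L) - 1)) = (9 + h)/(L + (6 + L)) = (9 + h)/(6 + 2*L))
(-2628 + q(-1, -12)) + 20*(-16 + M) = (-2628 + (9 - 1)/(2*(3 - 12))) + 20*(-16 - 27) = (-2628 + (1/2)*8/(-9)) + 20*(-43) = (-2628 + (1/2)*(-1/9)*8) - 860 = (-2628 - 4/9) - 860 = -23656/9 - 860 = -31396/9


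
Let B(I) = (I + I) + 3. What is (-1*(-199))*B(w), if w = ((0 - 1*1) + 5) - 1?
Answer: 1791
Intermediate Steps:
w = 3 (w = ((0 - 1) + 5) - 1 = (-1 + 5) - 1 = 4 - 1 = 3)
B(I) = 3 + 2*I (B(I) = 2*I + 3 = 3 + 2*I)
(-1*(-199))*B(w) = (-1*(-199))*(3 + 2*3) = 199*(3 + 6) = 199*9 = 1791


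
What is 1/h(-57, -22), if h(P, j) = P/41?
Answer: -41/57 ≈ -0.71930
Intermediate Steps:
h(P, j) = P/41 (h(P, j) = P*(1/41) = P/41)
1/h(-57, -22) = 1/((1/41)*(-57)) = 1/(-57/41) = -41/57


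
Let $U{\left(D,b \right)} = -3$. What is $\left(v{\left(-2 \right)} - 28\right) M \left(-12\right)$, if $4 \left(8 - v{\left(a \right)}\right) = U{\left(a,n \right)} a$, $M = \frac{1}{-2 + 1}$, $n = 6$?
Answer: $-258$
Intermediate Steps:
$M = -1$ ($M = \frac{1}{-1} = -1$)
$v{\left(a \right)} = 8 + \frac{3 a}{4}$ ($v{\left(a \right)} = 8 - \frac{\left(-3\right) a}{4} = 8 + \frac{3 a}{4}$)
$\left(v{\left(-2 \right)} - 28\right) M \left(-12\right) = \left(\left(8 + \frac{3}{4} \left(-2\right)\right) - 28\right) \left(\left(-1\right) \left(-12\right)\right) = \left(\left(8 - \frac{3}{2}\right) - 28\right) 12 = \left(\frac{13}{2} - 28\right) 12 = \left(- \frac{43}{2}\right) 12 = -258$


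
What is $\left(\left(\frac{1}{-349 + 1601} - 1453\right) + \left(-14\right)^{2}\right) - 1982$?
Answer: $- \frac{4055227}{1252} \approx -3239.0$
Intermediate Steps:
$\left(\left(\frac{1}{-349 + 1601} - 1453\right) + \left(-14\right)^{2}\right) - 1982 = \left(\left(\frac{1}{1252} - 1453\right) + 196\right) - 1982 = \left(- \frac{1819155}{1252} + 196\right) - 1982 = - \frac{1573763}{1252} - 1982 = - \frac{4055227}{1252}$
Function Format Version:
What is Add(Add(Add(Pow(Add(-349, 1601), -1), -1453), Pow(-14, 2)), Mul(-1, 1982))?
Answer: Rational(-4055227, 1252) ≈ -3239.0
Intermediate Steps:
Add(Add(Add(Pow(Add(-349, 1601), -1), -1453), Pow(-14, 2)), Mul(-1, 1982)) = Add(Add(Add(Pow(1252, -1), -1453), 196), -1982) = Add(Add(Add(Rational(1, 1252), -1453), 196), -1982) = Add(Add(Rational(-1819155, 1252), 196), -1982) = Add(Rational(-1573763, 1252), -1982) = Rational(-4055227, 1252)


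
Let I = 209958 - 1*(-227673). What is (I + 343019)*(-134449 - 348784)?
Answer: -377235841450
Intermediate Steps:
I = 437631 (I = 209958 + 227673 = 437631)
(I + 343019)*(-134449 - 348784) = (437631 + 343019)*(-134449 - 348784) = 780650*(-483233) = -377235841450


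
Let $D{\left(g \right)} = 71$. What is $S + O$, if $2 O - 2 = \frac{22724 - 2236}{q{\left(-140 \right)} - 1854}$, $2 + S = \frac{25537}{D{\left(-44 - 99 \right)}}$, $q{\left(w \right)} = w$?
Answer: $\frac{25025940}{70787} \approx 353.54$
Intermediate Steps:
$S = \frac{25395}{71}$ ($S = -2 + \frac{25537}{71} = \frac{25395}{71} \approx 357.68$)
$O = - \frac{4125}{997}$ ($O = 1 + \frac{\left(22724 - 2236\right) \frac{1}{-140 - 1854}}{2} = 1 + \frac{20488 \frac{1}{-1994}}{2} = 1 + \frac{20488 \left(- \frac{1}{1994}\right)}{2} = 1 + \frac{1}{2} \left(- \frac{10244}{997}\right) = 1 - \frac{5122}{997} = - \frac{4125}{997} \approx -4.1374$)
$S + O = \frac{25395}{71} - \frac{4125}{997} = \frac{25025940}{70787}$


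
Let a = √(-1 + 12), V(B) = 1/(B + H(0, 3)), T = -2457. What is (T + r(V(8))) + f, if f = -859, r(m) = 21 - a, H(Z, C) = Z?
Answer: -3295 - √11 ≈ -3298.3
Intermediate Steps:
V(B) = 1/B (V(B) = 1/(B + 0) = 1/B)
a = √11 ≈ 3.3166
r(m) = 21 - √11
(T + r(V(8))) + f = (-2457 + (21 - √11)) - 859 = (-2436 - √11) - 859 = -3295 - √11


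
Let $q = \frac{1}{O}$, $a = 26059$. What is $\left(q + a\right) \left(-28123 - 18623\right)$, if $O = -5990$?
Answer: $- \frac{3648371248557}{2995} \approx -1.2182 \cdot 10^{9}$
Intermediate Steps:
$q = - \frac{1}{5990}$ ($q = \frac{1}{-5990} = - \frac{1}{5990} \approx -0.00016694$)
$\left(q + a\right) \left(-28123 - 18623\right) = \left(- \frac{1}{5990} + 26059\right) \left(-28123 - 18623\right) = \frac{156093409}{5990} \left(-46746\right) = - \frac{3648371248557}{2995}$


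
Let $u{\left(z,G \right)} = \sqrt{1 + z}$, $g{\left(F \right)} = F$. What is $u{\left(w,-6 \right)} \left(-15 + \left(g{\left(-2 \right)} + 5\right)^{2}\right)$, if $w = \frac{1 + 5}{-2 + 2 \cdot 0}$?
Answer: $- 6 i \sqrt{2} \approx - 8.4853 i$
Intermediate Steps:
$w = -3$ ($w = \frac{6}{-2 + 0} = \frac{6}{-2} = 6 \left(- \frac{1}{2}\right) = -3$)
$u{\left(w,-6 \right)} \left(-15 + \left(g{\left(-2 \right)} + 5\right)^{2}\right) = \sqrt{1 - 3} \left(-15 + \left(-2 + 5\right)^{2}\right) = \sqrt{-2} \left(-15 + 3^{2}\right) = i \sqrt{2} \left(-15 + 9\right) = i \sqrt{2} \left(-6\right) = - 6 i \sqrt{2}$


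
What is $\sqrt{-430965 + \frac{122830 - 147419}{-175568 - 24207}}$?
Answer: $\frac{i \sqrt{687993202213426}}{39955} \approx 656.48 i$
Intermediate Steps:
$\sqrt{-430965 + \frac{122830 - 147419}{-175568 - 24207}} = \sqrt{-430965 - \frac{24589}{-199775}} = \sqrt{-430965 - - \frac{24589}{199775}} = \sqrt{-430965 + \frac{24589}{199775}} = \sqrt{- \frac{86096008286}{199775}} = \frac{i \sqrt{687993202213426}}{39955}$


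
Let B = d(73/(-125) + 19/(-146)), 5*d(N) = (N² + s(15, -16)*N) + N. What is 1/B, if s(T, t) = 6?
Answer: -1665312500/1495106661 ≈ -1.1138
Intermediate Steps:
d(N) = N²/5 + 7*N/5 (d(N) = ((N² + 6*N) + N)/5 = (N² + 7*N)/5 = N²/5 + 7*N/5)
B = -1495106661/1665312500 (B = (73/(-125) + 19/(-146))*(7 + (73/(-125) + 19/(-146)))/5 = (73*(-1/125) + 19*(-1/146))*(7 + (73*(-1/125) + 19*(-1/146)))/5 = (-73/125 - 19/146)*(7 + (-73/125 - 19/146))/5 = (⅕)*(-13033/18250)*(7 - 13033/18250) = (⅕)*(-13033/18250)*(114717/18250) = -1495106661/1665312500 ≈ -0.89779)
1/B = 1/(-1495106661/1665312500) = -1665312500/1495106661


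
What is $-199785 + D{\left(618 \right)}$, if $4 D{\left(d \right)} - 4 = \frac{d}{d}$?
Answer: $- \frac{799135}{4} \approx -1.9978 \cdot 10^{5}$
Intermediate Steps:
$D{\left(d \right)} = \frac{5}{4}$ ($D{\left(d \right)} = 1 + \frac{d \frac{1}{d}}{4} = 1 + \frac{1}{4} \cdot 1 = 1 + \frac{1}{4} = \frac{5}{4}$)
$-199785 + D{\left(618 \right)} = -199785 + \frac{5}{4} = - \frac{799135}{4}$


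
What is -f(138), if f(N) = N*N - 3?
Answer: -19041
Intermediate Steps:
f(N) = -3 + N² (f(N) = N² - 3 = -3 + N²)
-f(138) = -(-3 + 138²) = -(-3 + 19044) = -1*19041 = -19041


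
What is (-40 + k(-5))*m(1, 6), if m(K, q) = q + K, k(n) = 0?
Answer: -280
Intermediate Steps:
m(K, q) = K + q
(-40 + k(-5))*m(1, 6) = (-40 + 0)*(1 + 6) = -40*7 = -280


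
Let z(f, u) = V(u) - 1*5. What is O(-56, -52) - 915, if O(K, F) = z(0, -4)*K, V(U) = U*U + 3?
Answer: -1699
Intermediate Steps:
V(U) = 3 + U**2 (V(U) = U**2 + 3 = 3 + U**2)
z(f, u) = -2 + u**2 (z(f, u) = (3 + u**2) - 1*5 = (3 + u**2) - 5 = -2 + u**2)
O(K, F) = 14*K (O(K, F) = (-2 + (-4)**2)*K = (-2 + 16)*K = 14*K)
O(-56, -52) - 915 = 14*(-56) - 915 = -784 - 915 = -1699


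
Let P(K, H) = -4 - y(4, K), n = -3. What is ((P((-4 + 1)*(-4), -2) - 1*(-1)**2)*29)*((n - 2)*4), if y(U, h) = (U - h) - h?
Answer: -8700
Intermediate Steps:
y(U, h) = U - 2*h
P(K, H) = -8 + 2*K (P(K, H) = -4 - (4 - 2*K) = -4 + (-4 + 2*K) = -8 + 2*K)
((P((-4 + 1)*(-4), -2) - 1*(-1)**2)*29)*((n - 2)*4) = (((-8 + 2*((-4 + 1)*(-4))) - 1*(-1)**2)*29)*((-3 - 2)*4) = (((-8 + 2*(-3*(-4))) - 1*1)*29)*(-5*4) = (((-8 + 2*12) - 1)*29)*(-20) = (((-8 + 24) - 1)*29)*(-20) = ((16 - 1)*29)*(-20) = (15*29)*(-20) = 435*(-20) = -8700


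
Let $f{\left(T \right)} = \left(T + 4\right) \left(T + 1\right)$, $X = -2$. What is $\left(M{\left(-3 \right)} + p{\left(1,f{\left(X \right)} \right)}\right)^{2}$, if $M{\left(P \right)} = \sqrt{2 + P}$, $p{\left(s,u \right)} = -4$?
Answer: $\left(4 - i\right)^{2} \approx 15.0 - 8.0 i$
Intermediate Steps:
$f{\left(T \right)} = \left(1 + T\right) \left(4 + T\right)$ ($f{\left(T \right)} = \left(4 + T\right) \left(1 + T\right) = \left(1 + T\right) \left(4 + T\right)$)
$\left(M{\left(-3 \right)} + p{\left(1,f{\left(X \right)} \right)}\right)^{2} = \left(\sqrt{2 - 3} - 4\right)^{2} = \left(\sqrt{-1} - 4\right)^{2} = \left(i - 4\right)^{2} = \left(-4 + i\right)^{2}$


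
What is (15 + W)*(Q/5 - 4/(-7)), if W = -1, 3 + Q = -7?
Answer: -20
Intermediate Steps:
Q = -10 (Q = -3 - 7 = -10)
(15 + W)*(Q/5 - 4/(-7)) = (15 - 1)*(-10/5 - 4/(-7)) = 14*(-10*1/5 - 4*(-1/7)) = 14*(-2 + 4/7) = 14*(-10/7) = -20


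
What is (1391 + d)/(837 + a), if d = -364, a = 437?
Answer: 79/98 ≈ 0.80612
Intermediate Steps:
(1391 + d)/(837 + a) = (1391 - 364)/(837 + 437) = 1027/1274 = 1027*(1/1274) = 79/98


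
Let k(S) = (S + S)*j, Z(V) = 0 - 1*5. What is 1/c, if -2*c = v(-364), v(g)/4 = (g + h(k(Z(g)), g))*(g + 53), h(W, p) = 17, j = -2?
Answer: -1/215834 ≈ -4.6332e-6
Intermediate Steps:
Z(V) = -5 (Z(V) = 0 - 5 = -5)
k(S) = -4*S (k(S) = (S + S)*(-2) = (2*S)*(-2) = -4*S)
v(g) = 4*(17 + g)*(53 + g) (v(g) = 4*((g + 17)*(g + 53)) = 4*((17 + g)*(53 + g)) = 4*(17 + g)*(53 + g))
c = -215834 (c = -(3604 + 4*(-364)**2 + 280*(-364))/2 = -(3604 + 4*132496 - 101920)/2 = -(3604 + 529984 - 101920)/2 = -1/2*431668 = -215834)
1/c = 1/(-215834) = -1/215834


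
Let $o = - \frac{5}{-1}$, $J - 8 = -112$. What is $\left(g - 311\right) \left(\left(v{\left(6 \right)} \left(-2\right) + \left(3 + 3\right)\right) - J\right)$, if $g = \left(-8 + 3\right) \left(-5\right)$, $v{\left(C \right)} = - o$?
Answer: $-34320$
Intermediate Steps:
$J = -104$ ($J = 8 - 112 = -104$)
$o = 5$ ($o = \left(-5\right) \left(-1\right) = 5$)
$v{\left(C \right)} = -5$ ($v{\left(C \right)} = \left(-1\right) 5 = -5$)
$g = 25$ ($g = \left(-5\right) \left(-5\right) = 25$)
$\left(g - 311\right) \left(\left(v{\left(6 \right)} \left(-2\right) + \left(3 + 3\right)\right) - J\right) = \left(25 - 311\right) \left(\left(\left(-5\right) \left(-2\right) + \left(3 + 3\right)\right) - -104\right) = - 286 \left(\left(10 + 6\right) + 104\right) = - 286 \left(16 + 104\right) = \left(-286\right) 120 = -34320$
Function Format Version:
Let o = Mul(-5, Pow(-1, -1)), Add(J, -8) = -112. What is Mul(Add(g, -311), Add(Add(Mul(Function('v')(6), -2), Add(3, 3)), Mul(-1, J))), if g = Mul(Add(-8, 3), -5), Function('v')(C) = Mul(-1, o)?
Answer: -34320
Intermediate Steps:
J = -104 (J = Add(8, -112) = -104)
o = 5 (o = Mul(-5, -1) = 5)
Function('v')(C) = -5 (Function('v')(C) = Mul(-1, 5) = -5)
g = 25 (g = Mul(-5, -5) = 25)
Mul(Add(g, -311), Add(Add(Mul(Function('v')(6), -2), Add(3, 3)), Mul(-1, J))) = Mul(Add(25, -311), Add(Add(Mul(-5, -2), Add(3, 3)), Mul(-1, -104))) = Mul(-286, Add(Add(10, 6), 104)) = Mul(-286, Add(16, 104)) = Mul(-286, 120) = -34320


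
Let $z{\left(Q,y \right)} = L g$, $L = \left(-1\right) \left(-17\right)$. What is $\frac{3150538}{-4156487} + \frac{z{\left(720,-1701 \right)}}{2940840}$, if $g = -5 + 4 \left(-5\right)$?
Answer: $- \frac{1853398935779}{2444712645816} \approx -0.75813$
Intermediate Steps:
$L = 17$
$g = -25$ ($g = -5 - 20 = -25$)
$z{\left(Q,y \right)} = -425$ ($z{\left(Q,y \right)} = 17 \left(-25\right) = -425$)
$\frac{3150538}{-4156487} + \frac{z{\left(720,-1701 \right)}}{2940840} = \frac{3150538}{-4156487} - \frac{425}{2940840} = 3150538 \left(- \frac{1}{4156487}\right) - \frac{85}{588168} = - \frac{3150538}{4156487} - \frac{85}{588168} = - \frac{1853398935779}{2444712645816}$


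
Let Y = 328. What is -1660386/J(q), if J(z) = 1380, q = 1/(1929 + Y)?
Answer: -276731/230 ≈ -1203.2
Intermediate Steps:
q = 1/2257 (q = 1/(1929 + 328) = 1/2257 ≈ 0.00044307)
-1660386/J(q) = -1660386/1380 = -1660386*1/1380 = -276731/230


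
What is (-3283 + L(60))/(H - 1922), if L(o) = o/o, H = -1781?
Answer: 3282/3703 ≈ 0.88631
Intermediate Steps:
L(o) = 1
(-3283 + L(60))/(H - 1922) = (-3283 + 1)/(-1781 - 1922) = -3282/(-3703) = -3282*(-1/3703) = 3282/3703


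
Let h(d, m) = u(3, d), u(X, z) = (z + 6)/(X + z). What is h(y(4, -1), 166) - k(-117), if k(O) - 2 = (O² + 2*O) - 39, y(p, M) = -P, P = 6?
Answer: -13418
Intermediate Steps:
y(p, M) = -6 (y(p, M) = -1*6 = -6)
u(X, z) = (6 + z)/(X + z)
h(d, m) = (6 + d)/(3 + d)
k(O) = -37 + O² + 2*O (k(O) = 2 + ((O² + 2*O) - 39) = 2 + (-39 + O² + 2*O) = -37 + O² + 2*O)
h(y(4, -1), 166) - k(-117) = (6 - 6)/(3 - 6) - (-37 + (-117)² + 2*(-117)) = 0/(-3) - (-37 + 13689 - 234) = -⅓*0 - 1*13418 = 0 - 13418 = -13418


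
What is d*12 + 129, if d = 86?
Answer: 1161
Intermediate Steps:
d*12 + 129 = 86*12 + 129 = 1032 + 129 = 1161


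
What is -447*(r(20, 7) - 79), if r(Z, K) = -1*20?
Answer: 44253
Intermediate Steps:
r(Z, K) = -20
-447*(r(20, 7) - 79) = -447*(-20 - 79) = -447*(-99) = 44253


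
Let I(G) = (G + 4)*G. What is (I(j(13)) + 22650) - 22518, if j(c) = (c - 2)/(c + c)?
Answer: 90497/676 ≈ 133.87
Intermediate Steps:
j(c) = (-2 + c)/(2*c) (j(c) = (-2 + c)/((2*c)) = (-2 + c)*(1/(2*c)) = (-2 + c)/(2*c))
I(G) = G*(4 + G) (I(G) = (4 + G)*G = G*(4 + G))
(I(j(13)) + 22650) - 22518 = (((½)*(-2 + 13)/13)*(4 + (½)*(-2 + 13)/13) + 22650) - 22518 = (((½)*(1/13)*11)*(4 + (½)*(1/13)*11) + 22650) - 22518 = (11*(4 + 11/26)/26 + 22650) - 22518 = ((11/26)*(115/26) + 22650) - 22518 = (1265/676 + 22650) - 22518 = 15312665/676 - 22518 = 90497/676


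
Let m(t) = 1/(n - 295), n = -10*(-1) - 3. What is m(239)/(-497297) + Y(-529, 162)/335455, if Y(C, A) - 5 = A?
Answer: 23918331967/48044380358880 ≈ 0.00049784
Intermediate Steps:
n = 7 (n = 10 - 3 = 7)
m(t) = -1/288 (m(t) = 1/(7 - 295) = 1/(-288) = -1/288)
Y(C, A) = 5 + A
m(239)/(-497297) + Y(-529, 162)/335455 = -1/288/(-497297) + (5 + 162)/335455 = -1/288*(-1/497297) + 167*(1/335455) = 1/143221536 + 167/335455 = 23918331967/48044380358880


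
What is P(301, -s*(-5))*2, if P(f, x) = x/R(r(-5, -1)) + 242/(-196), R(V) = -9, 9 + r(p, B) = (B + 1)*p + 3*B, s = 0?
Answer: -121/49 ≈ -2.4694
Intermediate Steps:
r(p, B) = -9 + 3*B + p*(1 + B) (r(p, B) = -9 + ((B + 1)*p + 3*B) = -9 + ((1 + B)*p + 3*B) = -9 + (p*(1 + B) + 3*B) = -9 + (3*B + p*(1 + B)) = -9 + 3*B + p*(1 + B))
P(f, x) = -121/98 - x/9 (P(f, x) = x/(-9) + 242/(-196) = x*(-⅑) + 242*(-1/196) = -x/9 - 121/98 = -121/98 - x/9)
P(301, -s*(-5))*2 = (-121/98 - (-1*0)*(-5)/9)*2 = (-121/98 - 0*(-5))*2 = (-121/98 - ⅑*0)*2 = (-121/98 + 0)*2 = -121/98*2 = -121/49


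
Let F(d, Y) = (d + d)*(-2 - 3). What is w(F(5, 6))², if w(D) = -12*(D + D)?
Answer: 1440000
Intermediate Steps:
F(d, Y) = -10*d (F(d, Y) = (2*d)*(-5) = -10*d)
w(D) = -24*D
w(F(5, 6))² = (-(-240)*5)² = (-24*(-50))² = 1200² = 1440000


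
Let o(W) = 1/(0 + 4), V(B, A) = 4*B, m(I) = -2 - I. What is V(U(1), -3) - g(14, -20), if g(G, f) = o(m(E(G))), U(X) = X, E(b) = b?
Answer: 15/4 ≈ 3.7500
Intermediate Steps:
o(W) = ¼ (o(W) = 1/4 = ¼)
g(G, f) = ¼
V(U(1), -3) - g(14, -20) = 4*1 - 1*¼ = 4 - ¼ = 15/4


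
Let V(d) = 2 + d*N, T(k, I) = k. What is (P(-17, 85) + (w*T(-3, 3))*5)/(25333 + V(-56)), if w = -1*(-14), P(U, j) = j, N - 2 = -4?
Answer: -125/25447 ≈ -0.0049122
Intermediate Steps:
N = -2 (N = 2 - 4 = -2)
V(d) = 2 - 2*d (V(d) = 2 + d*(-2) = 2 - 2*d)
w = 14
(P(-17, 85) + (w*T(-3, 3))*5)/(25333 + V(-56)) = (85 + (14*(-3))*5)/(25333 + (2 - 2*(-56))) = (85 - 42*5)/(25333 + (2 + 112)) = (85 - 210)/(25333 + 114) = -125/25447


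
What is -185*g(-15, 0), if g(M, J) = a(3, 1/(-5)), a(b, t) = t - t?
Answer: 0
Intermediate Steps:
a(b, t) = 0
g(M, J) = 0
-185*g(-15, 0) = -185*0 = 0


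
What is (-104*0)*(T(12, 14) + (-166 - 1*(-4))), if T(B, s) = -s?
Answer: 0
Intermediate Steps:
(-104*0)*(T(12, 14) + (-166 - 1*(-4))) = (-104*0)*(-1*14 + (-166 - 1*(-4))) = 0*(-14 + (-166 + 4)) = 0*(-14 - 162) = 0*(-176) = 0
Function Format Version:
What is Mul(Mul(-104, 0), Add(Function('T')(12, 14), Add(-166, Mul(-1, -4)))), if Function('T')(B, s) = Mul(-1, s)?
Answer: 0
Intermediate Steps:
Mul(Mul(-104, 0), Add(Function('T')(12, 14), Add(-166, Mul(-1, -4)))) = Mul(Mul(-104, 0), Add(Mul(-1, 14), Add(-166, Mul(-1, -4)))) = Mul(0, Add(-14, Add(-166, 4))) = Mul(0, Add(-14, -162)) = Mul(0, -176) = 0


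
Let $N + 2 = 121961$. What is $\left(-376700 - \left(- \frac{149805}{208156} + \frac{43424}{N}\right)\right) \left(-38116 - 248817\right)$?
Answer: $\frac{2743964500829366591417}{25386497604} \approx 1.0809 \cdot 10^{11}$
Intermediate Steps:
$N = 121959$ ($N = -2 + 121961 = 121959$)
$\left(-376700 - \left(- \frac{149805}{208156} + \frac{43424}{N}\right)\right) \left(-38116 - 248817\right) = \left(-376700 - \left(- \frac{149805}{208156} + \frac{43424}{121959}\right)\right) \left(-38116 - 248817\right) = \left(-376700 - - \frac{9231101851}{25386497604}\right) \left(-286933\right) = \left(-376700 + \left(- \frac{43424}{121959} + \frac{149805}{208156}\right)\right) \left(-286933\right) = \left(-376700 + \frac{9231101851}{25386497604}\right) \left(-286933\right) = \left(- \frac{9563084416324949}{25386497604}\right) \left(-286933\right) = \frac{2743964500829366591417}{25386497604}$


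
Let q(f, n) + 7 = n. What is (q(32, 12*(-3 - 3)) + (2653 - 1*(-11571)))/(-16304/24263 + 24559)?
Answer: 114400045/198619571 ≈ 0.57598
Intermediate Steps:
q(f, n) = -7 + n
(q(32, 12*(-3 - 3)) + (2653 - 1*(-11571)))/(-16304/24263 + 24559) = ((-7 + 12*(-3 - 3)) + (2653 - 1*(-11571)))/(-16304/24263 + 24559) = ((-7 + 12*(-6)) + (2653 + 11571))/(-16304*1/24263 + 24559) = ((-7 - 72) + 14224)/(-16304/24263 + 24559) = (-79 + 14224)/(595858713/24263) = 14145*(24263/595858713) = 114400045/198619571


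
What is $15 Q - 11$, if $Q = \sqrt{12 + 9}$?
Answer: $-11 + 15 \sqrt{21} \approx 57.739$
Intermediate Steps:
$Q = \sqrt{21} \approx 4.5826$
$15 Q - 11 = 15 \sqrt{21} - 11 = -11 + 15 \sqrt{21}$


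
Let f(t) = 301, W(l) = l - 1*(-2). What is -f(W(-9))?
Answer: -301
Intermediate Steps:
W(l) = 2 + l (W(l) = l + 2 = 2 + l)
-f(W(-9)) = -1*301 = -301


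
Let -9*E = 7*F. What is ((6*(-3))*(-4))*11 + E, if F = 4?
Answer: 7100/9 ≈ 788.89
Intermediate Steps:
E = -28/9 (E = -7*4/9 = -⅑*28 = -28/9 ≈ -3.1111)
((6*(-3))*(-4))*11 + E = ((6*(-3))*(-4))*11 - 28/9 = -18*(-4)*11 - 28/9 = 72*11 - 28/9 = 792 - 28/9 = 7100/9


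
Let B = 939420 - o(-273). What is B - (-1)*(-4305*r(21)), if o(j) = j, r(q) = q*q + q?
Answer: -1049217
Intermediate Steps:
r(q) = q + q² (r(q) = q² + q = q + q²)
B = 939693 (B = 939420 - 1*(-273) = 939420 + 273 = 939693)
B - (-1)*(-4305*r(21)) = 939693 - (-1)*(-90405*(1 + 21)) = 939693 - (-1)*(-90405*22) = 939693 - (-1)*(-4305*462) = 939693 - (-1)*(-1988910) = 939693 - 1*1988910 = 939693 - 1988910 = -1049217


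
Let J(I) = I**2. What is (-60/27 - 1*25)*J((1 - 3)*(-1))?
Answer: -980/9 ≈ -108.89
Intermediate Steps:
(-60/27 - 1*25)*J((1 - 3)*(-1)) = (-60/27 - 1*25)*((1 - 3)*(-1))**2 = (-60*1/27 - 25)*(-2*(-1))**2 = (-20/9 - 25)*2**2 = -245/9*4 = -980/9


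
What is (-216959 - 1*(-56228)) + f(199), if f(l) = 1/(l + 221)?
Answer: -67507019/420 ≈ -1.6073e+5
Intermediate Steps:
f(l) = 1/(221 + l)
(-216959 - 1*(-56228)) + f(199) = (-216959 - 1*(-56228)) + 1/(221 + 199) = (-216959 + 56228) + 1/420 = -160731 + 1/420 = -67507019/420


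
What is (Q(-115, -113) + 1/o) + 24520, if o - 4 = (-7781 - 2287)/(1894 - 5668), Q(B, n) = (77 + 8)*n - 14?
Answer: 62495423/4194 ≈ 14901.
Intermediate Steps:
Q(B, n) = -14 + 85*n (Q(B, n) = 85*n - 14 = -14 + 85*n)
o = 4194/629 (o = 4 + (-7781 - 2287)/(1894 - 5668) = 4 - 10068/(-3774) = 4 - 10068*(-1/3774) = 4 + 1678/629 = 4194/629 ≈ 6.6677)
(Q(-115, -113) + 1/o) + 24520 = ((-14 + 85*(-113)) + 1/(4194/629)) + 24520 = ((-14 - 9605) + 629/4194) + 24520 = (-9619 + 629/4194) + 24520 = -40341457/4194 + 24520 = 62495423/4194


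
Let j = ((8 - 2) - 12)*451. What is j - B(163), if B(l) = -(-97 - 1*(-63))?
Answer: -2740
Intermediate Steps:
j = -2706 (j = (6 - 12)*451 = -6*451 = -2706)
B(l) = 34 (B(l) = -(-97 + 63) = -1*(-34) = 34)
j - B(163) = -2706 - 1*34 = -2706 - 34 = -2740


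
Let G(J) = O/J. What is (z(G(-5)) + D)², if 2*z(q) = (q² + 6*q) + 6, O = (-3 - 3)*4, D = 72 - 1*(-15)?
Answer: 8398404/625 ≈ 13437.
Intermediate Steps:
D = 87 (D = 72 + 15 = 87)
O = -24 (O = -6*4 = -24)
G(J) = -24/J
z(q) = 3 + q²/2 + 3*q (z(q) = ((q² + 6*q) + 6)/2 = (6 + q² + 6*q)/2 = 3 + q²/2 + 3*q)
(z(G(-5)) + D)² = ((3 + (-24/(-5))²/2 + 3*(-24/(-5))) + 87)² = ((3 + (-24*(-⅕))²/2 + 3*(-24*(-⅕))) + 87)² = ((3 + (24/5)²/2 + 3*(24/5)) + 87)² = ((3 + (½)*(576/25) + 72/5) + 87)² = ((3 + 288/25 + 72/5) + 87)² = (723/25 + 87)² = (2898/25)² = 8398404/625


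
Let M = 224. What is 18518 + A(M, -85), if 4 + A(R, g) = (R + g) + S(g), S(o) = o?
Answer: 18568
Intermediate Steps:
A(R, g) = -4 + R + 2*g (A(R, g) = -4 + ((R + g) + g) = -4 + (R + 2*g) = -4 + R + 2*g)
18518 + A(M, -85) = 18518 + (-4 + 224 + 2*(-85)) = 18518 + (-4 + 224 - 170) = 18518 + 50 = 18568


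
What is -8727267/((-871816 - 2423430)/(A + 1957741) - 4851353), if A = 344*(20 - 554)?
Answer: 5160854795005/2868840609377 ≈ 1.7989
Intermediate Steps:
A = -183696 (A = 344*(-534) = -183696)
-8727267/((-871816 - 2423430)/(A + 1957741) - 4851353) = -8727267/((-871816 - 2423430)/(-183696 + 1957741) - 4851353) = -8727267/(-3295246/1774045 - 4851353) = -8727267/(-8606521828131/1774045) = -8727267*(-1774045/8606521828131) = 5160854795005/2868840609377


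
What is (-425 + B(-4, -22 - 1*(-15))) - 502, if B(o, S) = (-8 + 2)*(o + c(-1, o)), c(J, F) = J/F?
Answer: -1809/2 ≈ -904.50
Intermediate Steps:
B(o, S) = -6*o + 6/o (B(o, S) = (-8 + 2)*(o - 1/o) = -6*(o - 1/o) = -6*o + 6/o)
(-425 + B(-4, -22 - 1*(-15))) - 502 = (-425 + (-6*(-4) + 6/(-4))) - 502 = (-425 + (24 + 6*(-1/4))) - 502 = (-425 + (24 - 3/2)) - 502 = (-425 + 45/2) - 502 = -805/2 - 502 = -1809/2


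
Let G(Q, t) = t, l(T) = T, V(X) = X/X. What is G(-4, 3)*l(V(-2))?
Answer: 3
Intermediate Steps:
V(X) = 1
G(-4, 3)*l(V(-2)) = 3*1 = 3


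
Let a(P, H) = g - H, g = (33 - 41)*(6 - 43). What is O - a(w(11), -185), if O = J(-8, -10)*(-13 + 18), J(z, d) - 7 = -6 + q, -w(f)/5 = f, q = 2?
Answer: -466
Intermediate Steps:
w(f) = -5*f
g = 296 (g = -8*(-37) = 296)
J(z, d) = 3 (J(z, d) = 7 + (-6 + 2) = 7 - 4 = 3)
a(P, H) = 296 - H
O = 15 (O = 3*(-13 + 18) = 3*5 = 15)
O - a(w(11), -185) = 15 - (296 - 1*(-185)) = 15 - (296 + 185) = 15 - 1*481 = 15 - 481 = -466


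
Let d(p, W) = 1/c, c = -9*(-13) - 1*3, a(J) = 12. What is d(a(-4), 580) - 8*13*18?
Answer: -213407/114 ≈ -1872.0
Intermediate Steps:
c = 114 (c = 117 - 3 = 114)
d(p, W) = 1/114
d(a(-4), 580) - 8*13*18 = 1/114 - 8*13*18 = 1/114 - 104*18 = 1/114 - 1872 = -213407/114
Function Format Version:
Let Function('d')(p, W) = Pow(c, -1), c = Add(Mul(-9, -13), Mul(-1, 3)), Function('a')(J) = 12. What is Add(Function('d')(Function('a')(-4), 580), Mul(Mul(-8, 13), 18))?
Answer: Rational(-213407, 114) ≈ -1872.0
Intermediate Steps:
c = 114 (c = Add(117, -3) = 114)
Function('d')(p, W) = Rational(1, 114) (Function('d')(p, W) = Pow(114, -1) = Rational(1, 114))
Add(Function('d')(Function('a')(-4), 580), Mul(Mul(-8, 13), 18)) = Add(Rational(1, 114), Mul(Mul(-8, 13), 18)) = Add(Rational(1, 114), Mul(-104, 18)) = Add(Rational(1, 114), -1872) = Rational(-213407, 114)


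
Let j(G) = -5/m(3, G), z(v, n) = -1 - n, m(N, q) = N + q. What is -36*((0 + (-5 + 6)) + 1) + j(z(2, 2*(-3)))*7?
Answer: -611/8 ≈ -76.375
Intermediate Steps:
j(G) = -5/(3 + G)
-36*((0 + (-5 + 6)) + 1) + j(z(2, 2*(-3)))*7 = -36*((0 + (-5 + 6)) + 1) - 5/(3 + (-1 - 2*(-3)))*7 = -36*((0 + 1) + 1) - 5/(3 + (-1 - 1*(-6)))*7 = -36*(1 + 1) - 5/(3 + (-1 + 6))*7 = -36*2 - 5/(3 + 5)*7 = -72 - 5/8*7 = -72 - 35/8 = -611/8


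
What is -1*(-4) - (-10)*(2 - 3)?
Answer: -6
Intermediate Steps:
-1*(-4) - (-10)*(2 - 3) = 4 - (-10)*(-1) = 4 - 1*10 = 4 - 10 = -6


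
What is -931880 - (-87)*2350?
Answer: -727430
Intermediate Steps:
-931880 - (-87)*2350 = -931880 - 1*(-204450) = -931880 + 204450 = -727430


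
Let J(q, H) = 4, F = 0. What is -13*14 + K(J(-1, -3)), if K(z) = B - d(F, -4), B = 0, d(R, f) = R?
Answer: -182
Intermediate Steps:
K(z) = 0 (K(z) = 0 - 1*0 = 0 + 0 = 0)
-13*14 + K(J(-1, -3)) = -13*14 + 0 = -182 + 0 = -182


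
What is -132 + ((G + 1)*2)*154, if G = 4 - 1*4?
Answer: 176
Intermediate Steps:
G = 0 (G = 4 - 4 = 0)
-132 + ((G + 1)*2)*154 = -132 + ((0 + 1)*2)*154 = -132 + (1*2)*154 = -132 + 2*154 = -132 + 308 = 176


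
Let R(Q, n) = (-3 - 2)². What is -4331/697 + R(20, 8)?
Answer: 13094/697 ≈ 18.786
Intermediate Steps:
R(Q, n) = 25 (R(Q, n) = (-5)² = 25)
-4331/697 + R(20, 8) = -4331/697 + 25 = 13094/697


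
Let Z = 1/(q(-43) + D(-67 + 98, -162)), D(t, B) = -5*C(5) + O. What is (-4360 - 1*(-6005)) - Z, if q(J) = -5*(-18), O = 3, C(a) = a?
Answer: 111859/68 ≈ 1645.0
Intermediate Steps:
q(J) = 90
D(t, B) = -22 (D(t, B) = -5*5 + 3 = -25 + 3 = -22)
Z = 1/68 (Z = 1/(90 - 22) = 1/68 ≈ 0.014706)
(-4360 - 1*(-6005)) - Z = (-4360 - 1*(-6005)) - 1*1/68 = (-4360 + 6005) - 1/68 = 1645 - 1/68 = 111859/68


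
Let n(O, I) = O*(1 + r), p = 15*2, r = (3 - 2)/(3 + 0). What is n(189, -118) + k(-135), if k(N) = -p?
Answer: 222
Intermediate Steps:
r = ⅓ (r = 1/3 = 1*(⅓) = ⅓ ≈ 0.33333)
p = 30
k(N) = -30 (k(N) = -1*30 = -30)
n(O, I) = 4*O/3 (n(O, I) = O*(1 + ⅓) = O*(4/3) = 4*O/3)
n(189, -118) + k(-135) = (4/3)*189 - 30 = 252 - 30 = 222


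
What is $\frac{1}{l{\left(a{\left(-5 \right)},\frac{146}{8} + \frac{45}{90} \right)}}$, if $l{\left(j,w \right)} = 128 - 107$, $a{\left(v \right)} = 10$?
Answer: $\frac{1}{21} \approx 0.047619$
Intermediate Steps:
$l{\left(j,w \right)} = 21$ ($l{\left(j,w \right)} = 128 - 107 = 21$)
$\frac{1}{l{\left(a{\left(-5 \right)},\frac{146}{8} + \frac{45}{90} \right)}} = \frac{1}{21}$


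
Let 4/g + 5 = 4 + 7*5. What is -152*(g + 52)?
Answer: -134672/17 ≈ -7921.9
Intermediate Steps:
g = 2/17 (g = 4/(-5 + (4 + 7*5)) = 4/(-5 + (4 + 35)) = 4/(-5 + 39) = 4/34 = 4*(1/34) = 2/17 ≈ 0.11765)
-152*(g + 52) = -152*(2/17 + 52) = -152*886/17 = -134672/17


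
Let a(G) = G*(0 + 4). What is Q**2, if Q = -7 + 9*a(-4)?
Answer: 22801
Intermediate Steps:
a(G) = 4*G (a(G) = G*4 = 4*G)
Q = -151 (Q = -7 + 9*(4*(-4)) = -7 + 9*(-16) = -7 - 144 = -151)
Q**2 = (-151)**2 = 22801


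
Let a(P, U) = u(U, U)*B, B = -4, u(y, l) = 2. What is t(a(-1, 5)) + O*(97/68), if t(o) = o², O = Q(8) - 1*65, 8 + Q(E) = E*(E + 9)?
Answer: 10463/68 ≈ 153.87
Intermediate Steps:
Q(E) = -8 + E*(9 + E) (Q(E) = -8 + E*(E + 9) = -8 + E*(9 + E))
a(P, U) = -8 (a(P, U) = 2*(-4) = -8)
O = 63 (O = (-8 + 8² + 9*8) - 1*65 = (-8 + 64 + 72) - 65 = 128 - 65 = 63)
t(a(-1, 5)) + O*(97/68) = (-8)² + 63*(97/68) = 64 + 63*(97*(1/68)) = 64 + 63*(97/68) = 64 + 6111/68 = 10463/68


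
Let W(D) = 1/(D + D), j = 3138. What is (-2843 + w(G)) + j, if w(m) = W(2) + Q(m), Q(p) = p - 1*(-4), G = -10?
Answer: 1157/4 ≈ 289.25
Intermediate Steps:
Q(p) = 4 + p (Q(p) = p + 4 = 4 + p)
W(D) = 1/(2*D)
w(m) = 17/4 + m (w(m) = (½)/2 + (4 + m) = (½)*(½) + (4 + m) = ¼ + (4 + m) = 17/4 + m)
(-2843 + w(G)) + j = (-2843 + (17/4 - 10)) + 3138 = (-2843 - 23/4) + 3138 = -11395/4 + 3138 = 1157/4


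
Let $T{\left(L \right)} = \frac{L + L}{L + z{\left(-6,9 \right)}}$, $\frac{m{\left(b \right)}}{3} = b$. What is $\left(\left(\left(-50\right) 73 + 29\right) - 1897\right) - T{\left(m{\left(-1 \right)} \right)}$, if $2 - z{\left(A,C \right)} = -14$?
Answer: $- \frac{71728}{13} \approx -5517.5$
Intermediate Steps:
$z{\left(A,C \right)} = 16$ ($z{\left(A,C \right)} = 2 - -14 = 2 + 14 = 16$)
$m{\left(b \right)} = 3 b$
$T{\left(L \right)} = \frac{2 L}{16 + L}$ ($T{\left(L \right)} = \frac{L + L}{L + 16} = \frac{2 L}{16 + L}$)
$\left(\left(\left(-50\right) 73 + 29\right) - 1897\right) - T{\left(m{\left(-1 \right)} \right)} = \left(\left(\left(-50\right) 73 + 29\right) - 1897\right) - \frac{2 \cdot 3 \left(-1\right)}{16 + 3 \left(-1\right)} = \left(\left(-3650 + 29\right) - 1897\right) - 2 \left(-3\right) \frac{1}{16 - 3} = \left(-3621 - 1897\right) - 2 \left(-3\right) \frac{1}{13} = -5518 - 2 \left(-3\right) \frac{1}{13} = -5518 - - \frac{6}{13} = -5518 + \frac{6}{13} = - \frac{71728}{13}$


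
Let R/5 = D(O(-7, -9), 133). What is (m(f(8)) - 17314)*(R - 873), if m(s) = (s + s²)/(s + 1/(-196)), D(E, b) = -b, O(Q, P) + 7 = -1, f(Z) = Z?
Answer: 41705832188/1567 ≈ 2.6615e+7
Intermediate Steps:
O(Q, P) = -8 (O(Q, P) = -7 - 1 = -8)
R = -665 (R = 5*(-1*133) = 5*(-133) = -665)
m(s) = (s + s²)/(-1/196 + s) (m(s) = (s + s²)/(s - 1/196) = (s + s²)/(-1/196 + s))
(m(f(8)) - 17314)*(R - 873) = (196*8*(1 + 8)/(-1 + 196*8) - 17314)*(-665 - 873) = (196*8*9/(-1 + 1568) - 17314)*(-1538) = (196*8*9/1567 - 17314)*(-1538) = (196*8*(1/1567)*9 - 17314)*(-1538) = (14112/1567 - 17314)*(-1538) = -27116926/1567*(-1538) = 41705832188/1567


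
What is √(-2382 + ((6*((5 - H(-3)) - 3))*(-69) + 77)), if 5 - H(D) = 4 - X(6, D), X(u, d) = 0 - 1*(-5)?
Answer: I*√649 ≈ 25.475*I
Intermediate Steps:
X(u, d) = 5 (X(u, d) = 0 + 5 = 5)
H(D) = 6 (H(D) = 5 - (4 - 1*5) = 5 - (4 - 5) = 5 - 1*(-1) = 5 + 1 = 6)
√(-2382 + ((6*((5 - H(-3)) - 3))*(-69) + 77)) = √(-2382 + ((6*((5 - 1*6) - 3))*(-69) + 77)) = √(-2382 + ((6*((5 - 6) - 3))*(-69) + 77)) = √(-2382 + ((6*(-1 - 3))*(-69) + 77)) = √(-2382 + ((6*(-4))*(-69) + 77)) = √(-2382 + (-24*(-69) + 77)) = √(-2382 + (1656 + 77)) = √(-2382 + 1733) = √(-649) = I*√649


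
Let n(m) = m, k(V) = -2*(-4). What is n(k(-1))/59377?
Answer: 8/59377 ≈ 0.00013473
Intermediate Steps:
k(V) = 8
n(k(-1))/59377 = 8/59377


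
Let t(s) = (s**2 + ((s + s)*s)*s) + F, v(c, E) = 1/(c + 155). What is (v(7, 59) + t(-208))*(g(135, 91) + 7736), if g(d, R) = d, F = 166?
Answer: -22893683690317/162 ≈ -1.4132e+11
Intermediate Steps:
v(c, E) = 1/(155 + c)
t(s) = 166 + s**2 + 2*s**3 (t(s) = (s**2 + ((s + s)*s)*s) + 166 = (s**2 + ((2*s)*s)*s) + 166 = (s**2 + (2*s**2)*s) + 166 = (s**2 + 2*s**3) + 166 = 166 + s**2 + 2*s**3)
(v(7, 59) + t(-208))*(g(135, 91) + 7736) = (1/(155 + 7) + (166 + (-208)**2 + 2*(-208)**3))*(135 + 7736) = (1/162 + (166 + 43264 + 2*(-8998912)))*7871 = (1/162 + (166 + 43264 - 17997824))*7871 = (1/162 - 17954394)*7871 = -2908611827/162*7871 = -22893683690317/162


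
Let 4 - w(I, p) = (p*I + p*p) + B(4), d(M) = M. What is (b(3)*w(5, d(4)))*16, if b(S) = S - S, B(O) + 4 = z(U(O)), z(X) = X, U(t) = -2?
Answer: 0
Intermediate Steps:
B(O) = -6 (B(O) = -4 - 2 = -6)
b(S) = 0
w(I, p) = 10 - p**2 - I*p (w(I, p) = 4 - ((p*I + p*p) - 6) = 4 - ((I*p + p**2) - 6) = 4 - ((p**2 + I*p) - 6) = 4 - (-6 + p**2 + I*p) = 4 + (6 - p**2 - I*p) = 10 - p**2 - I*p)
(b(3)*w(5, d(4)))*16 = (0*(10 - 1*4**2 - 1*5*4))*16 = (0*(10 - 1*16 - 20))*16 = (0*(10 - 16 - 20))*16 = (0*(-26))*16 = 0*16 = 0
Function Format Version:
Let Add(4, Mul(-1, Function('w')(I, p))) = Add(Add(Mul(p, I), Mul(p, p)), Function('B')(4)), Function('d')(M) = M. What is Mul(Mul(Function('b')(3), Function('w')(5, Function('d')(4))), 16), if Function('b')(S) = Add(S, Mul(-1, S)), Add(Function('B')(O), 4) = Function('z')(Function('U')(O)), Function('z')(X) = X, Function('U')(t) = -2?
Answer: 0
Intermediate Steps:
Function('B')(O) = -6 (Function('B')(O) = Add(-4, -2) = -6)
Function('b')(S) = 0
Function('w')(I, p) = Add(10, Mul(-1, Pow(p, 2)), Mul(-1, I, p)) (Function('w')(I, p) = Add(4, Mul(-1, Add(Add(Mul(p, I), Mul(p, p)), -6))) = Add(4, Mul(-1, Add(Add(Mul(I, p), Pow(p, 2)), -6))) = Add(4, Mul(-1, Add(Add(Pow(p, 2), Mul(I, p)), -6))) = Add(4, Mul(-1, Add(-6, Pow(p, 2), Mul(I, p)))) = Add(4, Add(6, Mul(-1, Pow(p, 2)), Mul(-1, I, p))) = Add(10, Mul(-1, Pow(p, 2)), Mul(-1, I, p)))
Mul(Mul(Function('b')(3), Function('w')(5, Function('d')(4))), 16) = Mul(Mul(0, Add(10, Mul(-1, Pow(4, 2)), Mul(-1, 5, 4))), 16) = Mul(Mul(0, Add(10, Mul(-1, 16), -20)), 16) = Mul(Mul(0, Add(10, -16, -20)), 16) = Mul(Mul(0, -26), 16) = Mul(0, 16) = 0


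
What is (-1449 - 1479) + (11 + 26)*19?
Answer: -2225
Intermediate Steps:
(-1449 - 1479) + (11 + 26)*19 = -2928 + 37*19 = -2928 + 703 = -2225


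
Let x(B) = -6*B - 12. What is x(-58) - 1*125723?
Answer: -125387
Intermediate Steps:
x(B) = -12 - 6*B
x(-58) - 1*125723 = (-12 - 6*(-58)) - 1*125723 = (-12 + 348) - 125723 = 336 - 125723 = -125387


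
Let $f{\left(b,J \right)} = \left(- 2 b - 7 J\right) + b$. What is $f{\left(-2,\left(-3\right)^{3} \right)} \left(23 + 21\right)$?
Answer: $8404$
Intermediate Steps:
$f{\left(b,J \right)} = - b - 7 J$ ($f{\left(b,J \right)} = \left(- 7 J - 2 b\right) + b = - b - 7 J$)
$f{\left(-2,\left(-3\right)^{3} \right)} \left(23 + 21\right) = \left(\left(-1\right) \left(-2\right) - 7 \left(-3\right)^{3}\right) \left(23 + 21\right) = \left(2 - -189\right) 44 = \left(2 + 189\right) 44 = 191 \cdot 44 = 8404$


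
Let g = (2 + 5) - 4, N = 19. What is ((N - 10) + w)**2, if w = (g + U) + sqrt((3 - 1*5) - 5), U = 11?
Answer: (23 + I*sqrt(7))**2 ≈ 522.0 + 121.7*I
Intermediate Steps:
g = 3 (g = 7 - 4 = 3)
w = 14 + I*sqrt(7) (w = (3 + 11) + sqrt((3 - 1*5) - 5) = 14 + sqrt((3 - 5) - 5) = 14 + sqrt(-2 - 5) = 14 + sqrt(-7) = 14 + I*sqrt(7) ≈ 14.0 + 2.6458*I)
((N - 10) + w)**2 = ((19 - 10) + (14 + I*sqrt(7)))**2 = (9 + (14 + I*sqrt(7)))**2 = (23 + I*sqrt(7))**2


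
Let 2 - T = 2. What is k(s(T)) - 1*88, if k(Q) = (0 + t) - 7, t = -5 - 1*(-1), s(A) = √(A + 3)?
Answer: -99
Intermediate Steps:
T = 0 (T = 2 - 1*2 = 2 - 2 = 0)
s(A) = √(3 + A)
t = -4 (t = -5 + 1 = -4)
k(Q) = -11 (k(Q) = (0 - 4) - 7 = -4 - 7 = -11)
k(s(T)) - 1*88 = -11 - 1*88 = -11 - 88 = -99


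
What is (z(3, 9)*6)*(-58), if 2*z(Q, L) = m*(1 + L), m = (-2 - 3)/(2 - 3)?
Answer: -8700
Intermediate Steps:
m = 5 (m = -5/(-1) = -5*(-1) = 5)
z(Q, L) = 5/2 + 5*L/2 (z(Q, L) = (5*(1 + L))/2 = (5 + 5*L)/2 = 5/2 + 5*L/2)
(z(3, 9)*6)*(-58) = ((5/2 + (5/2)*9)*6)*(-58) = ((5/2 + 45/2)*6)*(-58) = (25*6)*(-58) = 150*(-58) = -8700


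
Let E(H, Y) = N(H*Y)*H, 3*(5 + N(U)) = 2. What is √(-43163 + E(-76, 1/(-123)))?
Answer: I*√385503/3 ≈ 206.96*I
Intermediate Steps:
N(U) = -13/3 (N(U) = -5 + (⅓)*2 = -5 + ⅔ = -13/3)
E(H, Y) = -13*H/3
√(-43163 + E(-76, 1/(-123))) = √(-43163 - 13/3*(-76)) = √(-43163 + 988/3) = √(-128501/3) = I*√385503/3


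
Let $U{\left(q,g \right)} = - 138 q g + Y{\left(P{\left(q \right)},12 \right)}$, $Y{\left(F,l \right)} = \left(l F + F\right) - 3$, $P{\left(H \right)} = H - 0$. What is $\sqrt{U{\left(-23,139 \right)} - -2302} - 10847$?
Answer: $-10847 + \sqrt{443186} \approx -10181.0$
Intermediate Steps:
$P{\left(H \right)} = H$ ($P{\left(H \right)} = H + 0 = H$)
$Y{\left(F,l \right)} = -3 + F + F l$ ($Y{\left(F,l \right)} = \left(F l + F\right) - 3 = \left(F + F l\right) - 3 = -3 + F + F l$)
$U{\left(q,g \right)} = -3 + 13 q - 138 g q$ ($U{\left(q,g \right)} = - 138 q g + \left(-3 + q + q 12\right) = - 138 g q + \left(-3 + q + 12 q\right) = - 138 g q + \left(-3 + 13 q\right) = -3 + 13 q - 138 g q$)
$\sqrt{U{\left(-23,139 \right)} - -2302} - 10847 = \sqrt{\left(-3 + 13 \left(-23\right) - 19182 \left(-23\right)\right) - -2302} - 10847 = \sqrt{\left(-3 - 299 + 441186\right) + \left(-7689 + 9991\right)} - 10847 = \sqrt{440884 + 2302} - 10847 = \sqrt{443186} - 10847 = -10847 + \sqrt{443186}$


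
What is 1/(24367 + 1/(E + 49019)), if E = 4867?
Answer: 53886/1313040163 ≈ 4.1039e-5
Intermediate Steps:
1/(24367 + 1/(E + 49019)) = 1/(24367 + 1/(4867 + 49019)) = 1/(24367 + 1/53886) = 1/(1313040163/53886) = 53886/1313040163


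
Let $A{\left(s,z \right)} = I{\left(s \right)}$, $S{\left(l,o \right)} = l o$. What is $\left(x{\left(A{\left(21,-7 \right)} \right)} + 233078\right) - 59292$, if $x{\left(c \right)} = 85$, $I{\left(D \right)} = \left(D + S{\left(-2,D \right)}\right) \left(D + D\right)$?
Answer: $173871$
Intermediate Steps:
$I{\left(D \right)} = - 2 D^{2}$ ($I{\left(D \right)} = \left(D - 2 D\right) \left(D + D\right) = - D 2 D = - 2 D^{2}$)
$A{\left(s,z \right)} = - 2 s^{2}$
$\left(x{\left(A{\left(21,-7 \right)} \right)} + 233078\right) - 59292 = \left(85 + 233078\right) - 59292 = 233163 - 59292 = 173871$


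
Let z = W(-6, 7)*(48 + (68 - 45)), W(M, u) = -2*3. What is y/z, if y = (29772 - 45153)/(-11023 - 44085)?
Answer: -5127/7825336 ≈ -0.00065518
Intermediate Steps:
W(M, u) = -6
y = 15381/55108 (y = -15381/(-55108) = -15381*(-1/55108) = 15381/55108 ≈ 0.27911)
z = -426 (z = -6*(48 + (68 - 45)) = -6*(48 + 23) = -6*71 = -426)
y/z = (15381/55108)/(-426) = (15381/55108)*(-1/426) = -5127/7825336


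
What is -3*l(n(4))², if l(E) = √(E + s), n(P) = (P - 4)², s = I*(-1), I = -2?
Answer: -6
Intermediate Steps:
s = 2 (s = -2*(-1) = 2)
n(P) = (-4 + P)²
l(E) = √(2 + E) (l(E) = √(E + 2) = √(2 + E))
-3*l(n(4))² = -(6 + 3*(-4 + 4)²) = -3*(√(2 + 0²))² = -3*(√(2 + 0))² = -3*(√2)² = -3*2 = -6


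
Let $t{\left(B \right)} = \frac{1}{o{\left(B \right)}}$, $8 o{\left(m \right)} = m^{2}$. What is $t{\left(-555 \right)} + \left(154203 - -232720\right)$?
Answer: $\frac{119181957083}{308025} \approx 3.8692 \cdot 10^{5}$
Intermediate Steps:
$o{\left(m \right)} = \frac{m^{2}}{8}$
$t{\left(B \right)} = \frac{8}{B^{2}}$ ($t{\left(B \right)} = \frac{1}{\frac{1}{8} B^{2}} = \frac{8}{B^{2}}$)
$t{\left(-555 \right)} + \left(154203 - -232720\right) = \frac{8}{308025} + \left(154203 - -232720\right) = 8 \cdot \frac{1}{308025} + \left(154203 + 232720\right) = \frac{8}{308025} + 386923 = \frac{119181957083}{308025}$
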